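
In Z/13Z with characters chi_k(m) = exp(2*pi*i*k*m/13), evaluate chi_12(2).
chi_12(2) = zeta_13^24 = exp(-4*I*pi/13)

Proof sketch: chi_12(2) = zeta_13^(12*2) = zeta_13^24. Since zeta_13^13 = 1, this equals zeta_13^11 = exp(2*pi*i*11/13) = exp(-4*I*pi/13).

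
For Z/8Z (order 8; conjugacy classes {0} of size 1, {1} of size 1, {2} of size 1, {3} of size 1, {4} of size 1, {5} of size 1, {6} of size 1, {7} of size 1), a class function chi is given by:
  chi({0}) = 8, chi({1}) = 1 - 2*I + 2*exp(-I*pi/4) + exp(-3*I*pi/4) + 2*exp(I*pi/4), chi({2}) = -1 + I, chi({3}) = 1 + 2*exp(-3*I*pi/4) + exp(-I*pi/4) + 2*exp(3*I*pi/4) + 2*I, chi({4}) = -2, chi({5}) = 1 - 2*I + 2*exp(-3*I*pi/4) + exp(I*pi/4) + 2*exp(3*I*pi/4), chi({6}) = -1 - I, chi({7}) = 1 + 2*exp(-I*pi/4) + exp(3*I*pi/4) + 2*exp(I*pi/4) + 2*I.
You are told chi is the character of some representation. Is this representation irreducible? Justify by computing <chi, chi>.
Not irreducible (reducible): <chi, chi> = 14 > 1.

Explanation: <chi, chi> = (1/|G|) sum_C |C| * |chi(C)|^2 = (1/8)[1*|8|^2 + 1*|1 - 2*I + 2*exp(-I*pi/4) + exp(-3*I*pi/4) + 2*exp(I*pi/4)|^2 + 1*|-1 + I|^2 + 1*|1 + 2*exp(-3*I*pi/4) + exp(-I*pi/4) + 2*exp(3*I*pi/4) + 2*I|^2 + 1*|-2|^2 + 1*|1 - 2*I + 2*exp(-3*I*pi/4) + exp(I*pi/4) + 2*exp(3*I*pi/4)|^2 + 1*|-1 - I|^2 + 1*|1 + 2*exp(-I*pi/4) + exp(3*I*pi/4) + 2*exp(I*pi/4) + 2*I|^2]
  = (1/8)[(64) + (10 + 6*exp(-I*pi/4) + exp(3*I*pi/4) - exp(-3*I*pi/4) + 4*exp(I*pi/4)) + (2) + (10 + 4*exp(-3*I*pi/4) - exp(I*pi/4) + exp(-I*pi/4) + 6*exp(3*I*pi/4)) + (4) + (10 + 4*exp(-3*I*pi/4) - exp(I*pi/4) + exp(-I*pi/4) + 6*exp(3*I*pi/4)) + (2) + (10 + 6*exp(-I*pi/4) + exp(3*I*pi/4) - exp(-3*I*pi/4) + 4*exp(I*pi/4))] = 112/8 = 14.
(Exp terms are combined using exp(i*s)*conj(exp(i*t)) = exp(i*(s-t)), and sums of them are collapsed using the identity that for every m > 1 the m distinct m-th roots of unity sum to 0, e.g. 1 + exp(2*I*pi/3) + exp(-2*I*pi/3) = 0.)
A character is irreducible iff <chi, chi> = 1, so this representation is reducible.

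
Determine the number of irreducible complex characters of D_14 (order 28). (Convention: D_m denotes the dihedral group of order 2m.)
10

The number of irreducible complex representations of a finite group equals its number of conjugacy classes. D_14 has 10 conjugacy classes (n/2 + 3 for n even), so D_14 (order 28) has exactly 10 irreducible complex representations.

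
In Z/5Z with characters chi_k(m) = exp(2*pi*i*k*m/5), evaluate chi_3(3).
chi_3(3) = zeta_5^9 = exp(-2*I*pi/5)

Explanation: chi_3(3) = zeta_5^(3*3) = zeta_5^9. Since zeta_5^5 = 1, this equals zeta_5^4 = exp(2*pi*i*4/5) = exp(-2*I*pi/5).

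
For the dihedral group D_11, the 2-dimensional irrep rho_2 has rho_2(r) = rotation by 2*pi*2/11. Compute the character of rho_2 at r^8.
chi_{rho_2}(r^8) = 2*cos(2*pi*2*8/11) = -2*cos(pi/11)

rho_2(r^8) is rotation by angle 2*pi*2*8/11, whose trace is 2*cos(2*pi*2*8/11) = -2*cos(pi/11).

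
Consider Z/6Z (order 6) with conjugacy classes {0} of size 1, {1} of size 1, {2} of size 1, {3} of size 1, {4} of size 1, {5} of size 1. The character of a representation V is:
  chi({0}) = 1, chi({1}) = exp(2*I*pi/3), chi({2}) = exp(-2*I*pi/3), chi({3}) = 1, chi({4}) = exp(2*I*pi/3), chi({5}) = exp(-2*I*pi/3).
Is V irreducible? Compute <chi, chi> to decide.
Irreducible: <chi, chi> = 1.

Why: <chi, chi> = (1/|G|) sum_C |C| * |chi(C)|^2 = (1/6)[1*|1|^2 + 1*|exp(2*I*pi/3)|^2 + 1*|exp(-2*I*pi/3)|^2 + 1*|1|^2 + 1*|exp(2*I*pi/3)|^2 + 1*|exp(-2*I*pi/3)|^2]
  = (1/6)[(1) + (1) + (1) + (1) + (1) + (1)] = 6/6 = 1.
(Exp terms are combined using exp(i*s)*conj(exp(i*t)) = exp(i*(s-t)), and sums of them are collapsed using the identity that for every m > 1 the m distinct m-th roots of unity sum to 0, e.g. 1 + exp(2*I*pi/3) + exp(-2*I*pi/3) = 0.)
A character is irreducible iff <chi, chi> = 1, so this representation is irreducible.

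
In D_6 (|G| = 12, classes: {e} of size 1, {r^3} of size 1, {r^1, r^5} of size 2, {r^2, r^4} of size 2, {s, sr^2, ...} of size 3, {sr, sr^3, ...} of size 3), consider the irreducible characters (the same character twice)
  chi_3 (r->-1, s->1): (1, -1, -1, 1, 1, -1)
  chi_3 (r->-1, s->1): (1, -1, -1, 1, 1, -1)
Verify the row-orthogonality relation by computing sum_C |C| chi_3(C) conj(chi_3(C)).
Sum = 12 = |G| = 12; so <chi_3, chi_3> = 1 (norm-1 confirms irreducibility).

Solution. Compute term by term over conjugacy classes (|C| * chi_3(C) * conj(chi_3(C))):
  1*(1)*conj(1) + 1*(-1)*conj(-1) + 2*(-1)*conj(-1) + 2*(1)*conj(1) + 3*(1)*conj(1) + 3*(-1)*conj(-1)
  = (1) + (1) + (2) + (2) + (3) + (3)
  = 12.
Dividing by |G| = 12 gives 12/12 = 1, matching the row-orthogonality relation <chi_3, chi_3> = [chi_3 = chi_3].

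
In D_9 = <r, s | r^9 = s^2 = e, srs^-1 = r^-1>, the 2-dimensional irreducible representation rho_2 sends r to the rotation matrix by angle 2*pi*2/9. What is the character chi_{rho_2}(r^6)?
chi_{rho_2}(r^6) = 2*cos(2*pi*2*6/9) = -1

Solution. rho_2(r^6) is rotation by angle 2*pi*2*6/9, whose trace is 2*cos(2*pi*2*6/9) = -1.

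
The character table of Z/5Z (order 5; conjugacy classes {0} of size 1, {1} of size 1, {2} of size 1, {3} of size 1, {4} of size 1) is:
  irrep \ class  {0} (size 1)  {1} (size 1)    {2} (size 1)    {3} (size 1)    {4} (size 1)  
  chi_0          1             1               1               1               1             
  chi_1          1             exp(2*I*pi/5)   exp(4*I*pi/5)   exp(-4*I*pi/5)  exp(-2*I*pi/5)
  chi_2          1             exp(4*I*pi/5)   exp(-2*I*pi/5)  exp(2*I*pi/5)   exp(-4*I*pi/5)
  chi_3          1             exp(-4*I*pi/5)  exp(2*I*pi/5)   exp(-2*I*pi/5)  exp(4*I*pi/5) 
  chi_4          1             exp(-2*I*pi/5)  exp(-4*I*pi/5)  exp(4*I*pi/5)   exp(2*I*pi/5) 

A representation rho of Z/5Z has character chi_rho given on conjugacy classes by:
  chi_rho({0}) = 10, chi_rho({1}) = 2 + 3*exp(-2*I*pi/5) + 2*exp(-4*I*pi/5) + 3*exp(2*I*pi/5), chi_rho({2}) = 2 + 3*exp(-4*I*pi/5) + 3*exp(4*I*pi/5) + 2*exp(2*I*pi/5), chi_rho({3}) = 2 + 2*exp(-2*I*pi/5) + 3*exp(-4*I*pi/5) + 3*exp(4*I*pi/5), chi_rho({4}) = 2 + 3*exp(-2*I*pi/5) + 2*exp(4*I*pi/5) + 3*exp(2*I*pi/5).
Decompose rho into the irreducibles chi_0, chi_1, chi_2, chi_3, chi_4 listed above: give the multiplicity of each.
Multiplicities: chi_0: 2, chi_1: 3, chi_2: 0, chi_3: 2, chi_4: 3.

Derivation: Use <chi_rho, chi> = (1/|G|) sum_C |C| * chi_rho(C) * conj(chi(C)) with |G| = 5 for each irreducible chi in the table:
  <chi_rho, chi_0> = (1/5)[1*(10)*conj(1) + 1*(2 + 3*exp(-2*I*pi/5) + 2*exp(-4*I*pi/5) + 3*exp(2*I*pi/5))*conj(1) + 1*(2 + 3*exp(-4*I*pi/5) + 3*exp(4*I*pi/5) + 2*exp(2*I*pi/5))*conj(1) + 1*(2 + 2*exp(-2*I*pi/5) + 3*exp(-4*I*pi/5) + 3*exp(4*I*pi/5))*conj(1) + 1*(2 + 3*exp(-2*I*pi/5) + 2*exp(4*I*pi/5) + 3*exp(2*I*pi/5))*conj(1)]
      = (1/5)[(10) + (2 + 3*exp(-2*I*pi/5) + 2*exp(-4*I*pi/5) + 3*exp(2*I*pi/5)) + (2 + 3*exp(-4*I*pi/5) + 3*exp(4*I*pi/5) + 2*exp(2*I*pi/5)) + (2 + 2*exp(-2*I*pi/5) + 3*exp(-4*I*pi/5) + 3*exp(4*I*pi/5)) + (2 + 3*exp(-2*I*pi/5) + 2*exp(4*I*pi/5) + 3*exp(2*I*pi/5))] = 10/5 = 2
  <chi_rho, chi_1> = (1/5)[1*(10)*conj(1) + 1*(2 + 3*exp(-2*I*pi/5) + 2*exp(-4*I*pi/5) + 3*exp(2*I*pi/5))*conj(exp(2*I*pi/5)) + 1*(2 + 3*exp(-4*I*pi/5) + 3*exp(4*I*pi/5) + 2*exp(2*I*pi/5))*conj(exp(4*I*pi/5)) + 1*(2 + 2*exp(-2*I*pi/5) + 3*exp(-4*I*pi/5) + 3*exp(4*I*pi/5))*conj(exp(-4*I*pi/5)) + 1*(2 + 3*exp(-2*I*pi/5) + 2*exp(4*I*pi/5) + 3*exp(2*I*pi/5))*conj(exp(-2*I*pi/5))]
      = (1/5)[(10) + (3 + 2*exp(-2*I*pi/5) + 3*exp(-4*I*pi/5) + 2*exp(4*I*pi/5)) + (3 + 2*exp(-2*I*pi/5) + 2*exp(-4*I*pi/5) + 3*exp(2*I*pi/5)) + (3 + 3*exp(-2*I*pi/5) + 2*exp(4*I*pi/5) + 2*exp(2*I*pi/5)) + (3 + 2*exp(-4*I*pi/5) + 3*exp(4*I*pi/5) + 2*exp(2*I*pi/5))] = 15/5 = 3
  <chi_rho, chi_2> = (1/5)[1*(10)*conj(1) + 1*(2 + 3*exp(-2*I*pi/5) + 2*exp(-4*I*pi/5) + 3*exp(2*I*pi/5))*conj(exp(4*I*pi/5)) + 1*(2 + 3*exp(-4*I*pi/5) + 3*exp(4*I*pi/5) + 2*exp(2*I*pi/5))*conj(exp(-2*I*pi/5)) + 1*(2 + 2*exp(-2*I*pi/5) + 3*exp(-4*I*pi/5) + 3*exp(4*I*pi/5))*conj(exp(2*I*pi/5)) + 1*(2 + 3*exp(-2*I*pi/5) + 2*exp(4*I*pi/5) + 3*exp(2*I*pi/5))*conj(exp(-4*I*pi/5))]
      = (1/5)[(10) + (3*exp(-2*I*pi/5) + 2*exp(-4*I*pi/5) + 3*exp(4*I*pi/5) + 2*exp(2*I*pi/5)) + (3*exp(-2*I*pi/5) + 3*exp(-4*I*pi/5) + 2*exp(4*I*pi/5) + 2*exp(2*I*pi/5)) + (2*exp(-2*I*pi/5) + 2*exp(-4*I*pi/5) + 3*exp(4*I*pi/5) + 3*exp(2*I*pi/5)) + (2*exp(-2*I*pi/5) + 3*exp(-4*I*pi/5) + 2*exp(4*I*pi/5) + 3*exp(2*I*pi/5))] = 0/5 = 0
  <chi_rho, chi_3> = (1/5)[1*(10)*conj(1) + 1*(2 + 3*exp(-2*I*pi/5) + 2*exp(-4*I*pi/5) + 3*exp(2*I*pi/5))*conj(exp(-4*I*pi/5)) + 1*(2 + 3*exp(-4*I*pi/5) + 3*exp(4*I*pi/5) + 2*exp(2*I*pi/5))*conj(exp(2*I*pi/5)) + 1*(2 + 2*exp(-2*I*pi/5) + 3*exp(-4*I*pi/5) + 3*exp(4*I*pi/5))*conj(exp(-2*I*pi/5)) + 1*(2 + 3*exp(-2*I*pi/5) + 2*exp(4*I*pi/5) + 3*exp(2*I*pi/5))*conj(exp(4*I*pi/5))]
      = (1/5)[(10) + (2 + 3*exp(-4*I*pi/5) + 2*exp(4*I*pi/5) + 3*exp(2*I*pi/5)) + (2 + 2*exp(-2*I*pi/5) + 3*exp(4*I*pi/5) + 3*exp(2*I*pi/5)) + (2 + 3*exp(-2*I*pi/5) + 3*exp(-4*I*pi/5) + 2*exp(2*I*pi/5)) + (2 + 3*exp(-2*I*pi/5) + 2*exp(-4*I*pi/5) + 3*exp(4*I*pi/5))] = 10/5 = 2
  <chi_rho, chi_4> = (1/5)[1*(10)*conj(1) + 1*(2 + 3*exp(-2*I*pi/5) + 2*exp(-4*I*pi/5) + 3*exp(2*I*pi/5))*conj(exp(-2*I*pi/5)) + 1*(2 + 3*exp(-4*I*pi/5) + 3*exp(4*I*pi/5) + 2*exp(2*I*pi/5))*conj(exp(-4*I*pi/5)) + 1*(2 + 2*exp(-2*I*pi/5) + 3*exp(-4*I*pi/5) + 3*exp(4*I*pi/5))*conj(exp(4*I*pi/5)) + 1*(2 + 3*exp(-2*I*pi/5) + 2*exp(4*I*pi/5) + 3*exp(2*I*pi/5))*conj(exp(2*I*pi/5))]
      = (1/5)[(10) + (3 + 2*exp(-2*I*pi/5) + 3*exp(4*I*pi/5) + 2*exp(2*I*pi/5)) + (3 + 3*exp(-2*I*pi/5) + 2*exp(-4*I*pi/5) + 2*exp(4*I*pi/5)) + (3 + 2*exp(-4*I*pi/5) + 2*exp(4*I*pi/5) + 3*exp(2*I*pi/5)) + (3 + 2*exp(-2*I*pi/5) + 3*exp(-4*I*pi/5) + 2*exp(2*I*pi/5))] = 15/5 = 3
(Exp terms are combined using exp(i*s)*conj(exp(i*t)) = exp(i*(s-t)), and sums of them are collapsed using the identity that for every m > 1 the m distinct m-th roots of unity sum to 0, e.g. 1 + exp(2*I*pi/3) + exp(-2*I*pi/3) = 0.)
Dimension check: dim(rho) = sum (mult * dim) = 2*1 + 3*1 + 0*1 + 2*1 + 3*1 = 10 = chi_rho(e) = 10.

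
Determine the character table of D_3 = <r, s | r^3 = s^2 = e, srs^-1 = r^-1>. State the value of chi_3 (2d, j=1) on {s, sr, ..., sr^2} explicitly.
Conjugacy classes: {e} of size 1, {r^1, r^2} of size 2, {s, sr, ..., sr^2} of size 3.
Character table:
  irrep \ class              {e} (size 1)  {r^1, r^2} (size 2)  {s, sr, ..., sr^2} (size 3)
  chi_1 (triv)               1             1                    1                          
  chi_2 (sign: r->1, s->-1)  1             1                    -1                         
  chi_3 (2d, j=1)            2             -1                   0                          

Spot check: chi_3 (2d, j=1) on {s, sr, ..., sr^2} = 0.

Details: D_3 has order 2*3 = 6 with 3 conjugacy classes, hence 3 irreducibles. Sum of squared dims 1 + 1 + 4 = 6 = |G|. Linear characters come from the abelianisation; the 2-dimensional irreps have character r^k -> 2*cos(2*pi*j*k/3), reflections -> 0.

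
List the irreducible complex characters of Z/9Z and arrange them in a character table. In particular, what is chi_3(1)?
Character table of Z/9Z (irreps indexed chi_0,...,chi_8 with chi_k(m) = zeta_9^(k*m), zeta_9 = exp(2*pi*i/9)):
  irrep \ class  {0} (size 1)  {1} (size 1)    {2} (size 1)    {3} (size 1)    {4} (size 1)    {5} (size 1)    {6} (size 1)    {7} (size 1)    {8} (size 1)  
  chi_0          1             1               1               1               1               1               1               1               1             
  chi_1          1             exp(2*I*pi/9)   exp(4*I*pi/9)   exp(2*I*pi/3)   exp(8*I*pi/9)   exp(-8*I*pi/9)  exp(-2*I*pi/3)  exp(-4*I*pi/9)  exp(-2*I*pi/9)
  chi_2          1             exp(4*I*pi/9)   exp(8*I*pi/9)   exp(-2*I*pi/3)  exp(-2*I*pi/9)  exp(2*I*pi/9)   exp(2*I*pi/3)   exp(-8*I*pi/9)  exp(-4*I*pi/9)
  chi_3          1             exp(2*I*pi/3)   exp(-2*I*pi/3)  1               exp(2*I*pi/3)   exp(-2*I*pi/3)  1               exp(2*I*pi/3)   exp(-2*I*pi/3)
  chi_4          1             exp(8*I*pi/9)   exp(-2*I*pi/9)  exp(2*I*pi/3)   exp(-4*I*pi/9)  exp(4*I*pi/9)   exp(-2*I*pi/3)  exp(2*I*pi/9)   exp(-8*I*pi/9)
  chi_5          1             exp(-8*I*pi/9)  exp(2*I*pi/9)   exp(-2*I*pi/3)  exp(4*I*pi/9)   exp(-4*I*pi/9)  exp(2*I*pi/3)   exp(-2*I*pi/9)  exp(8*I*pi/9) 
  chi_6          1             exp(-2*I*pi/3)  exp(2*I*pi/3)   1               exp(-2*I*pi/3)  exp(2*I*pi/3)   1               exp(-2*I*pi/3)  exp(2*I*pi/3) 
  chi_7          1             exp(-4*I*pi/9)  exp(-8*I*pi/9)  exp(2*I*pi/3)   exp(2*I*pi/9)   exp(-2*I*pi/9)  exp(-2*I*pi/3)  exp(8*I*pi/9)   exp(4*I*pi/9) 
  chi_8          1             exp(-2*I*pi/9)  exp(-4*I*pi/9)  exp(-2*I*pi/3)  exp(-8*I*pi/9)  exp(8*I*pi/9)   exp(2*I*pi/3)   exp(4*I*pi/9)   exp(2*I*pi/9) 

Spot check: chi_3(1) = zeta_9^(3*1) = zeta_9^3 = exp(2*I*pi/3).

Z/9Z is abelian, so all 9 irreducible complex representations are 1-dimensional. They are given by chi_k(m) = zeta_9^(k*m) for k = 0,...,8. Row orthogonality: sum_m chi_k(m) conj(chi_l(m)) = 9 * [k = l].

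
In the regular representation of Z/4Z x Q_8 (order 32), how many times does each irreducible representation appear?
Each irreducible V_i of dimension d_i appears with multiplicity d_i, i.e. rho_reg = (direct sum over all irreducibles V_i) d_i V_i. The irreducible dimensions for Z/4Z x Q_8 are 1, 1, 1, 1, 1, 1, 1, 1, 1, 1, 1, 1, 1, 1, 1, 1, 2, 2, 2, 2: 16 irreducibles of dimension 1, each with multiplicity 1; 4 irreducibles of dimension 2, each with multiplicity 2. Total dimension 16*1*1 + 4*2*2 = 32 = |G|.

Solution. General theorem: in the regular representation of a finite group G, each irreducible appears with multiplicity equal to its dimension. Check: dim(rho_reg) = sum d_i^2 = 1 + 1 + 1 + 1 + 1 + 1 + 1 + 1 + 1 + 1 + 1 + 1 + 1 + 1 + 1 + 1 + 4 + 4 + 4 + 4 = 32 = |G|.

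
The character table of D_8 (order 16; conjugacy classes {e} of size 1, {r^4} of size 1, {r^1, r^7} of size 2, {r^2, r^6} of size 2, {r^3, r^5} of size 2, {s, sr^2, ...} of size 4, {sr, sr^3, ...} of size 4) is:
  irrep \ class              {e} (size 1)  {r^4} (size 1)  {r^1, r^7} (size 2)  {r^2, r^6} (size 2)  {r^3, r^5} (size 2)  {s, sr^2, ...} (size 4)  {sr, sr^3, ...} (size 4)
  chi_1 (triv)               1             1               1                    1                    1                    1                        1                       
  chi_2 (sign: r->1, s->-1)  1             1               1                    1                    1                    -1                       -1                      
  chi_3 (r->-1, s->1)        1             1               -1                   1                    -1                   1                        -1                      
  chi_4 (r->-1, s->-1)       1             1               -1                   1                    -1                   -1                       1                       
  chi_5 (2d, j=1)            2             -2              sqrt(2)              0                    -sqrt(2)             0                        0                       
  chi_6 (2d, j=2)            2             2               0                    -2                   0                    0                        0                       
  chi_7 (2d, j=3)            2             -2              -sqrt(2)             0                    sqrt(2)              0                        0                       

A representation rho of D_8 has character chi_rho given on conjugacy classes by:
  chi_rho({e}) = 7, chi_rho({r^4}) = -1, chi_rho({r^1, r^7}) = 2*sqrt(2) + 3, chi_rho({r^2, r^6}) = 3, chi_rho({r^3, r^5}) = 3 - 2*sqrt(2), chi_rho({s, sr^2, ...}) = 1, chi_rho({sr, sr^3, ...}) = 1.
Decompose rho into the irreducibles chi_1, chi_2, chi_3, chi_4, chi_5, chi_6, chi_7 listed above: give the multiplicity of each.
Multiplicities: chi_1: 2, chi_2: 1, chi_3: 0, chi_4: 0, chi_5: 2, chi_6: 0, chi_7: 0.

Proof sketch: Use <chi_rho, chi> = (1/|G|) sum_C |C| * chi_rho(C) * conj(chi(C)) with |G| = 16 for each irreducible chi in the table:
  <chi_rho, chi_1> = (1/16)[1*(7)*conj(1) + 1*(-1)*conj(1) + 2*(2*sqrt(2) + 3)*conj(1) + 2*(3)*conj(1) + 2*(3 - 2*sqrt(2))*conj(1) + 4*(1)*conj(1) + 4*(1)*conj(1)]
      = (1/16)[(7) + (-1) + (4*sqrt(2) + 6) + (6) + (6 - 4*sqrt(2)) + (4) + (4)] = 32/16 = 2
  <chi_rho, chi_2> = (1/16)[1*(7)*conj(1) + 1*(-1)*conj(1) + 2*(2*sqrt(2) + 3)*conj(1) + 2*(3)*conj(1) + 2*(3 - 2*sqrt(2))*conj(1) + 4*(1)*conj(-1) + 4*(1)*conj(-1)]
      = (1/16)[(7) + (-1) + (4*sqrt(2) + 6) + (6) + (6 - 4*sqrt(2)) + (-4) + (-4)] = 16/16 = 1
  <chi_rho, chi_3> = (1/16)[1*(7)*conj(1) + 1*(-1)*conj(1) + 2*(2*sqrt(2) + 3)*conj(-1) + 2*(3)*conj(1) + 2*(3 - 2*sqrt(2))*conj(-1) + 4*(1)*conj(1) + 4*(1)*conj(-1)]
      = (1/16)[(7) + (-1) + (-6 - 4*sqrt(2)) + (6) + (-6 + 4*sqrt(2)) + (4) + (-4)] = 0/16 = 0
  <chi_rho, chi_4> = (1/16)[1*(7)*conj(1) + 1*(-1)*conj(1) + 2*(2*sqrt(2) + 3)*conj(-1) + 2*(3)*conj(1) + 2*(3 - 2*sqrt(2))*conj(-1) + 4*(1)*conj(-1) + 4*(1)*conj(1)]
      = (1/16)[(7) + (-1) + (-6 - 4*sqrt(2)) + (6) + (-6 + 4*sqrt(2)) + (-4) + (4)] = 0/16 = 0
  <chi_rho, chi_5> = (1/16)[1*(7)*conj(2) + 1*(-1)*conj(-2) + 2*(2*sqrt(2) + 3)*conj(sqrt(2)) + 2*(3)*conj(0) + 2*(3 - 2*sqrt(2))*conj(-sqrt(2)) + 4*(1)*conj(0) + 4*(1)*conj(0)]
      = (1/16)[(14) + (2) + (8 + 6*sqrt(2)) + (0) + (8 - 6*sqrt(2)) + (0) + (0)] = 32/16 = 2
  <chi_rho, chi_6> = (1/16)[1*(7)*conj(2) + 1*(-1)*conj(2) + 2*(2*sqrt(2) + 3)*conj(0) + 2*(3)*conj(-2) + 2*(3 - 2*sqrt(2))*conj(0) + 4*(1)*conj(0) + 4*(1)*conj(0)]
      = (1/16)[(14) + (-2) + (0) + (-12) + (0) + (0) + (0)] = 0/16 = 0
  <chi_rho, chi_7> = (1/16)[1*(7)*conj(2) + 1*(-1)*conj(-2) + 2*(2*sqrt(2) + 3)*conj(-sqrt(2)) + 2*(3)*conj(0) + 2*(3 - 2*sqrt(2))*conj(sqrt(2)) + 4*(1)*conj(0) + 4*(1)*conj(0)]
      = (1/16)[(14) + (2) + (-6*sqrt(2) - 8) + (0) + (-8 + 6*sqrt(2)) + (0) + (0)] = 0/16 = 0
Dimension check: dim(rho) = sum (mult * dim) = 2*1 + 1*1 + 0*1 + 0*1 + 2*2 + 0*2 + 0*2 = 7 = chi_rho(e) = 7.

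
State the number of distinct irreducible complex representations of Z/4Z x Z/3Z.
12

Argument: The number of irreducible complex representations of a finite group equals its number of conjugacy classes. Z/4Z x Z/3Z is abelian of order 12, so every element is its own conjugacy class: 12 classes, so Z/4Z x Z/3Z (order 12) has exactly 12 irreducible complex representations.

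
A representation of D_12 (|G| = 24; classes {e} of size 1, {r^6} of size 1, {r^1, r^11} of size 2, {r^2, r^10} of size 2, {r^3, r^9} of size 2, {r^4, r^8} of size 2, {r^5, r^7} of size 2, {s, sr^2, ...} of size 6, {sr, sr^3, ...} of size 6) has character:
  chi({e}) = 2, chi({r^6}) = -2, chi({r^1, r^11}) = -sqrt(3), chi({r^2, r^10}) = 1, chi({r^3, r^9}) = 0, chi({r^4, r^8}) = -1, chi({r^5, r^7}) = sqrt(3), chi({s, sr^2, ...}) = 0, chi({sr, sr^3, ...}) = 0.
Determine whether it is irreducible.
Irreducible: <chi, chi> = 1.

<chi, chi> = (1/|G|) sum_C |C| * |chi(C)|^2 = (1/24)[1*|2|^2 + 1*|-2|^2 + 2*|-sqrt(3)|^2 + 2*|1|^2 + 2*|0|^2 + 2*|-1|^2 + 2*|sqrt(3)|^2 + 6*|0|^2 + 6*|0|^2]
  = (1/24)[(4) + (4) + (6) + (2) + (0) + (2) + (6) + (0) + (0)] = 24/24 = 1.
A character is irreducible iff <chi, chi> = 1, so this representation is irreducible.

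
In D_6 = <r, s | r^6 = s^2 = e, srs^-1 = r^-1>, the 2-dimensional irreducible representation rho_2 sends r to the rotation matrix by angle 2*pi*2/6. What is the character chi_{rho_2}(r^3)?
chi_{rho_2}(r^3) = 2*cos(2*pi*2*3/6) = 2

Solution. rho_2(r^3) is rotation by angle 2*pi*2*3/6, whose trace is 2*cos(2*pi*2*3/6) = 2.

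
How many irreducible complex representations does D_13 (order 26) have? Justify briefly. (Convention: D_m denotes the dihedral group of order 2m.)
8

Proof sketch: The number of irreducible complex representations of a finite group equals its number of conjugacy classes. D_13 has 8 conjugacy classes ((n+3)/2 for n odd), so D_13 (order 26) has exactly 8 irreducible complex representations.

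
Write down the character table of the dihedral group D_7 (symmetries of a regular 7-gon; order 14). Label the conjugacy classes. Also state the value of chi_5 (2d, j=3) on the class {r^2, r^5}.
Conjugacy classes: {e} of size 1, {r^1, r^6} of size 2, {r^2, r^5} of size 2, {r^3, r^4} of size 2, {s, sr, ..., sr^6} of size 7.
Character table:
  irrep \ class              {e} (size 1)  {r^1, r^6} (size 2)  {r^2, r^5} (size 2)  {r^3, r^4} (size 2)  {s, sr, ..., sr^6} (size 7)
  chi_1 (triv)               1             1                    1                    1                    1                          
  chi_2 (sign: r->1, s->-1)  1             1                    1                    1                    -1                         
  chi_3 (2d, j=1)            2             2*cos(2*pi/7)        -2*cos(3*pi/7)       -2*cos(pi/7)         0                          
  chi_4 (2d, j=2)            2             -2*cos(3*pi/7)       -2*cos(pi/7)         2*cos(2*pi/7)        0                          
  chi_5 (2d, j=3)            2             -2*cos(pi/7)         2*cos(2*pi/7)        -2*cos(3*pi/7)       0                          

Spot check: chi_5 (2d, j=3) on {r^2, r^5} = 2*cos(2*pi/7).

Proof sketch: D_7 has order 2*7 = 14 with 5 conjugacy classes, hence 5 irreducibles. Sum of squared dims 1 + 1 + 4 + 4 + 4 = 14 = |G|. Linear characters come from the abelianisation; the 2-dimensional irreps have character r^k -> 2*cos(2*pi*j*k/7), reflections -> 0.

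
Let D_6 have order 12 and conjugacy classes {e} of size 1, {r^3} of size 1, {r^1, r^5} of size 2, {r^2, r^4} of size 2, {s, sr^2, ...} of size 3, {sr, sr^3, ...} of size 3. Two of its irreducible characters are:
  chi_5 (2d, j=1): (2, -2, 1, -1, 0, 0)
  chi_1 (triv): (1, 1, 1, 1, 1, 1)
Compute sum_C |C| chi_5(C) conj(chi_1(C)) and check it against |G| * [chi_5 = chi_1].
Sum = 0; so <chi_5, chi_1> = 0 (distinct irreducibles are orthogonal).

Proof sketch: Compute term by term over conjugacy classes (|C| * chi_5(C) * conj(chi_1(C))):
  1*(2)*conj(1) + 1*(-2)*conj(1) + 2*(1)*conj(1) + 2*(-1)*conj(1) + 3*(0)*conj(1) + 3*(0)*conj(1)
  = (2) + (-2) + (2) + (-2) + (0) + (0)
  = 0.
Dividing by |G| = 12 gives 0/12 = 0, matching the row-orthogonality relation <chi_5, chi_1> = [chi_5 = chi_1].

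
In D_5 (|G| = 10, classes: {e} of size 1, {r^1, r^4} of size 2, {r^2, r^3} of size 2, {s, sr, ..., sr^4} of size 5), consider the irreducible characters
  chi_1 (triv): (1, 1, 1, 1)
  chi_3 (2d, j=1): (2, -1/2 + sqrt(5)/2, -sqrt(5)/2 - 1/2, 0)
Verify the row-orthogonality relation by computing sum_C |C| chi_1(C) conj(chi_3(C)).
Sum = 0; so <chi_1, chi_3> = 0 (distinct irreducibles are orthogonal).

Details: Compute term by term over conjugacy classes (|C| * chi_1(C) * conj(chi_3(C))):
  1*(1)*conj(2) + 2*(1)*conj(-1/2 + sqrt(5)/2) + 2*(1)*conj(-sqrt(5)/2 - 1/2) + 5*(1)*conj(0)
  = (2) + (-1 + sqrt(5)) + (-sqrt(5) - 1) + (0)
  = 0.
Dividing by |G| = 10 gives 0/10 = 0, matching the row-orthogonality relation <chi_1, chi_3> = [chi_1 = chi_3].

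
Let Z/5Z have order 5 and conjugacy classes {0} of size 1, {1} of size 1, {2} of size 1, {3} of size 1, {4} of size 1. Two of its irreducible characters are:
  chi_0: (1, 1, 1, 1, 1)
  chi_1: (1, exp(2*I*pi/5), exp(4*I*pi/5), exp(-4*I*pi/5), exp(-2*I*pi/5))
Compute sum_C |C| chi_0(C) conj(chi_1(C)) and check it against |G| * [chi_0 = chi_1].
Sum = 0; so <chi_0, chi_1> = 0 (distinct irreducibles are orthogonal).

Working: Compute term by term over conjugacy classes (|C| * chi_0(C) * conj(chi_1(C))):
  1*(1)*conj(1) + 1*(1)*conj(exp(2*I*pi/5)) + 1*(1)*conj(exp(4*I*pi/5)) + 1*(1)*conj(exp(-4*I*pi/5)) + 1*(1)*conj(exp(-2*I*pi/5))
  = (1) + (exp(-2*I*pi/5)) + (exp(-4*I*pi/5)) + (exp(4*I*pi/5)) + (exp(2*I*pi/5))
  = 0.
(Exp terms are combined using exp(i*s)*conj(exp(i*t)) = exp(i*(s-t)), and sums of them are collapsed using the identity that for every m > 1 the m distinct m-th roots of unity sum to 0, e.g. 1 + exp(2*I*pi/3) + exp(-2*I*pi/3) = 0.)
Dividing by |G| = 5 gives 0/5 = 0, matching the row-orthogonality relation <chi_0, chi_1> = [chi_0 = chi_1].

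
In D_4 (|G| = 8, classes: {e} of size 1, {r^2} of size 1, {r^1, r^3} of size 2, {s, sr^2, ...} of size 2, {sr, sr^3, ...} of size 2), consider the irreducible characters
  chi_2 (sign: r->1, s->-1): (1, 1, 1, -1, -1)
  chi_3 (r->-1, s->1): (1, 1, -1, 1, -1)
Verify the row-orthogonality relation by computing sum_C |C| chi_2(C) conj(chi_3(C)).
Sum = 0; so <chi_2, chi_3> = 0 (distinct irreducibles are orthogonal).

Explanation: Compute term by term over conjugacy classes (|C| * chi_2(C) * conj(chi_3(C))):
  1*(1)*conj(1) + 1*(1)*conj(1) + 2*(1)*conj(-1) + 2*(-1)*conj(1) + 2*(-1)*conj(-1)
  = (1) + (1) + (-2) + (-2) + (2)
  = 0.
Dividing by |G| = 8 gives 0/8 = 0, matching the row-orthogonality relation <chi_2, chi_3> = [chi_2 = chi_3].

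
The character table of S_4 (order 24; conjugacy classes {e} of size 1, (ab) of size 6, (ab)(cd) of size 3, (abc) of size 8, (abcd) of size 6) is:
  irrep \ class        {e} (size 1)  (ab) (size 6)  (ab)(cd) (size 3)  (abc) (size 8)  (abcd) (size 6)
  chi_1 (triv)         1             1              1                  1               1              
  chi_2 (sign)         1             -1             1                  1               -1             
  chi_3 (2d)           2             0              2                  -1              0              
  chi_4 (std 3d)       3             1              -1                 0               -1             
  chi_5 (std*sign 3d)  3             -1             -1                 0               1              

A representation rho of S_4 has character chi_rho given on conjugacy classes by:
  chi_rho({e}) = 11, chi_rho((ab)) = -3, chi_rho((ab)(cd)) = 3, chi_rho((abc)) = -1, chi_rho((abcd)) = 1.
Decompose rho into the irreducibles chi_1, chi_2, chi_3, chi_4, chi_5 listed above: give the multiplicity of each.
Multiplicities: chi_1: 0, chi_2: 1, chi_3: 2, chi_4: 0, chi_5: 2.

Argument: Use <chi_rho, chi> = (1/|G|) sum_C |C| * chi_rho(C) * conj(chi(C)) with |G| = 24 for each irreducible chi in the table:
  <chi_rho, chi_1> = (1/24)[1*(11)*conj(1) + 6*(-3)*conj(1) + 3*(3)*conj(1) + 8*(-1)*conj(1) + 6*(1)*conj(1)]
      = (1/24)[(11) + (-18) + (9) + (-8) + (6)] = 0/24 = 0
  <chi_rho, chi_2> = (1/24)[1*(11)*conj(1) + 6*(-3)*conj(-1) + 3*(3)*conj(1) + 8*(-1)*conj(1) + 6*(1)*conj(-1)]
      = (1/24)[(11) + (18) + (9) + (-8) + (-6)] = 24/24 = 1
  <chi_rho, chi_3> = (1/24)[1*(11)*conj(2) + 6*(-3)*conj(0) + 3*(3)*conj(2) + 8*(-1)*conj(-1) + 6*(1)*conj(0)]
      = (1/24)[(22) + (0) + (18) + (8) + (0)] = 48/24 = 2
  <chi_rho, chi_4> = (1/24)[1*(11)*conj(3) + 6*(-3)*conj(1) + 3*(3)*conj(-1) + 8*(-1)*conj(0) + 6*(1)*conj(-1)]
      = (1/24)[(33) + (-18) + (-9) + (0) + (-6)] = 0/24 = 0
  <chi_rho, chi_5> = (1/24)[1*(11)*conj(3) + 6*(-3)*conj(-1) + 3*(3)*conj(-1) + 8*(-1)*conj(0) + 6*(1)*conj(1)]
      = (1/24)[(33) + (18) + (-9) + (0) + (6)] = 48/24 = 2
Dimension check: dim(rho) = sum (mult * dim) = 0*1 + 1*1 + 2*2 + 0*3 + 2*3 = 11 = chi_rho(e) = 11.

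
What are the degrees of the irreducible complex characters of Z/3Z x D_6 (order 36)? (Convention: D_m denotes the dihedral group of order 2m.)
Dimensions: 1, 1, 1, 1, 1, 1, 1, 1, 1, 1, 1, 1, 2, 2, 2, 2, 2, 2

There are 18 irreducibles (= number of conjugacy classes). Their dimensions d_i satisfy sum d_i^2 = |G| = 36: 1 + 1 + 1 + 1 + 1 + 1 + 1 + 1 + 1 + 1 + 1 + 1 + 4 + 4 + 4 + 4 + 4 + 4 = 36. (For the product with Z/3Z: each of the 3 1-dim characters of Z/3Z tensors with each irrep of D_6, giving 3 copies of each D_6-dimension.)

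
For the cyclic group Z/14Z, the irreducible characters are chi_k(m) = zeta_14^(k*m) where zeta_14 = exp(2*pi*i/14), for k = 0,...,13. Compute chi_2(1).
chi_2(1) = zeta_14^2 = exp(2*I*pi/7)

Proof sketch: chi_2(1) = zeta_14^(2*1) = zeta_14^2. Since zeta_14^14 = 1, this equals zeta_14^2 = exp(2*pi*i*2/14) = exp(2*I*pi/7).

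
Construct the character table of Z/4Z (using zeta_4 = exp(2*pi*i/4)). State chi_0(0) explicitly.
Character table of Z/4Z (irreps indexed chi_0,...,chi_3 with chi_k(m) = zeta_4^(k*m), zeta_4 = exp(2*pi*i/4)):
  irrep \ class  {0} (size 1)  {1} (size 1)  {2} (size 1)  {3} (size 1)
  chi_0          1             1             1             1           
  chi_1          1             I             -1            -I          
  chi_2          1             -1            1             -1          
  chi_3          1             -I            -1            I           

Spot check: chi_0(0) = zeta_4^(0*0) = zeta_4^0 = 1.

Explanation: Z/4Z is abelian, so all 4 irreducible complex representations are 1-dimensional. They are given by chi_k(m) = zeta_4^(k*m) for k = 0,...,3. Row orthogonality: sum_m chi_k(m) conj(chi_l(m)) = 4 * [k = l].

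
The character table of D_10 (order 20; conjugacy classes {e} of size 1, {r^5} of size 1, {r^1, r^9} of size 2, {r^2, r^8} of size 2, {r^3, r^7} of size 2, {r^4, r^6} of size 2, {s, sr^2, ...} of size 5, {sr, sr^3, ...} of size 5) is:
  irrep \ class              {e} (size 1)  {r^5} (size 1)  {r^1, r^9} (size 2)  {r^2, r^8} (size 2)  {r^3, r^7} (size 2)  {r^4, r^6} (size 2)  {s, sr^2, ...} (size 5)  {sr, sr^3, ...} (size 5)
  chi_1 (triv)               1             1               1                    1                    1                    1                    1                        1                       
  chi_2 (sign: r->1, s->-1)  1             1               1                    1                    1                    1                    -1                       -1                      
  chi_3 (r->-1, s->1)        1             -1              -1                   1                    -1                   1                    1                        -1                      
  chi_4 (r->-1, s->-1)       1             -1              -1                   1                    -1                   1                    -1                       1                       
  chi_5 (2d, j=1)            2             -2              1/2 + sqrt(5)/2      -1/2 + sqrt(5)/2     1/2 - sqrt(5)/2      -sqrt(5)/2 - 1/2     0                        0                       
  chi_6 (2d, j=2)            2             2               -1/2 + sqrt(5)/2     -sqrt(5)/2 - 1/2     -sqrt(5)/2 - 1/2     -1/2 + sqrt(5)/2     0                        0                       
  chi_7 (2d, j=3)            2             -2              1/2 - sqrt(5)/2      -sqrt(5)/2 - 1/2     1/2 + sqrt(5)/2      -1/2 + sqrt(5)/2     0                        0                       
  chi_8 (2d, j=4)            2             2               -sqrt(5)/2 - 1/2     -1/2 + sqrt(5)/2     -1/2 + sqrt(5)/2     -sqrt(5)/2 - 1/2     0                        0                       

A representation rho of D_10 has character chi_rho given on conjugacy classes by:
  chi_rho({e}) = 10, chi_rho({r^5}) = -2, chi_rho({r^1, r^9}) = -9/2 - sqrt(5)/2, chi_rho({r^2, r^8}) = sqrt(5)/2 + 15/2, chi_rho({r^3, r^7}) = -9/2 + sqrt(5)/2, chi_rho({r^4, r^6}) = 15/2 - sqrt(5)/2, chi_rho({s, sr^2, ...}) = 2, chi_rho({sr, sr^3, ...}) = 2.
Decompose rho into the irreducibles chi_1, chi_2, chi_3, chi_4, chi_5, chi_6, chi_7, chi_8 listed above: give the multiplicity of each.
Multiplicities: chi_1: 2, chi_2: 0, chi_3: 3, chi_4: 3, chi_5: 0, chi_6: 0, chi_7: 0, chi_8: 1.

Reasoning: Use <chi_rho, chi> = (1/|G|) sum_C |C| * chi_rho(C) * conj(chi(C)) with |G| = 20 for each irreducible chi in the table:
  <chi_rho, chi_1> = (1/20)[1*(10)*conj(1) + 1*(-2)*conj(1) + 2*(-9/2 - sqrt(5)/2)*conj(1) + 2*(sqrt(5)/2 + 15/2)*conj(1) + 2*(-9/2 + sqrt(5)/2)*conj(1) + 2*(15/2 - sqrt(5)/2)*conj(1) + 5*(2)*conj(1) + 5*(2)*conj(1)]
      = (1/20)[(10) + (-2) + (-9 - sqrt(5)) + (sqrt(5) + 15) + (-9 + sqrt(5)) + (15 - sqrt(5)) + (10) + (10)] = 40/20 = 2
  <chi_rho, chi_2> = (1/20)[1*(10)*conj(1) + 1*(-2)*conj(1) + 2*(-9/2 - sqrt(5)/2)*conj(1) + 2*(sqrt(5)/2 + 15/2)*conj(1) + 2*(-9/2 + sqrt(5)/2)*conj(1) + 2*(15/2 - sqrt(5)/2)*conj(1) + 5*(2)*conj(-1) + 5*(2)*conj(-1)]
      = (1/20)[(10) + (-2) + (-9 - sqrt(5)) + (sqrt(5) + 15) + (-9 + sqrt(5)) + (15 - sqrt(5)) + (-10) + (-10)] = 0/20 = 0
  <chi_rho, chi_3> = (1/20)[1*(10)*conj(1) + 1*(-2)*conj(-1) + 2*(-9/2 - sqrt(5)/2)*conj(-1) + 2*(sqrt(5)/2 + 15/2)*conj(1) + 2*(-9/2 + sqrt(5)/2)*conj(-1) + 2*(15/2 - sqrt(5)/2)*conj(1) + 5*(2)*conj(1) + 5*(2)*conj(-1)]
      = (1/20)[(10) + (2) + (sqrt(5) + 9) + (sqrt(5) + 15) + (9 - sqrt(5)) + (15 - sqrt(5)) + (10) + (-10)] = 60/20 = 3
  <chi_rho, chi_4> = (1/20)[1*(10)*conj(1) + 1*(-2)*conj(-1) + 2*(-9/2 - sqrt(5)/2)*conj(-1) + 2*(sqrt(5)/2 + 15/2)*conj(1) + 2*(-9/2 + sqrt(5)/2)*conj(-1) + 2*(15/2 - sqrt(5)/2)*conj(1) + 5*(2)*conj(-1) + 5*(2)*conj(1)]
      = (1/20)[(10) + (2) + (sqrt(5) + 9) + (sqrt(5) + 15) + (9 - sqrt(5)) + (15 - sqrt(5)) + (-10) + (10)] = 60/20 = 3
  <chi_rho, chi_5> = (1/20)[1*(10)*conj(2) + 1*(-2)*conj(-2) + 2*(-9/2 - sqrt(5)/2)*conj(1/2 + sqrt(5)/2) + 2*(sqrt(5)/2 + 15/2)*conj(-1/2 + sqrt(5)/2) + 2*(-9/2 + sqrt(5)/2)*conj(1/2 - sqrt(5)/2) + 2*(15/2 - sqrt(5)/2)*conj(-sqrt(5)/2 - 1/2) + 5*(2)*conj(0) + 5*(2)*conj(0)]
      = (1/20)[(20) + (4) + (-5*sqrt(5) - 7) + (-5 + 7*sqrt(5)) + (-7 + 5*sqrt(5)) + (-7*sqrt(5) - 5) + (0) + (0)] = 0/20 = 0
  <chi_rho, chi_6> = (1/20)[1*(10)*conj(2) + 1*(-2)*conj(2) + 2*(-9/2 - sqrt(5)/2)*conj(-1/2 + sqrt(5)/2) + 2*(sqrt(5)/2 + 15/2)*conj(-sqrt(5)/2 - 1/2) + 2*(-9/2 + sqrt(5)/2)*conj(-sqrt(5)/2 - 1/2) + 2*(15/2 - sqrt(5)/2)*conj(-1/2 + sqrt(5)/2) + 5*(2)*conj(0) + 5*(2)*conj(0)]
      = (1/20)[(20) + (-4) + (2 - 4*sqrt(5)) + (-8*sqrt(5) - 10) + (2 + 4*sqrt(5)) + (-10 + 8*sqrt(5)) + (0) + (0)] = 0/20 = 0
  <chi_rho, chi_7> = (1/20)[1*(10)*conj(2) + 1*(-2)*conj(-2) + 2*(-9/2 - sqrt(5)/2)*conj(1/2 - sqrt(5)/2) + 2*(sqrt(5)/2 + 15/2)*conj(-sqrt(5)/2 - 1/2) + 2*(-9/2 + sqrt(5)/2)*conj(1/2 + sqrt(5)/2) + 2*(15/2 - sqrt(5)/2)*conj(-1/2 + sqrt(5)/2) + 5*(2)*conj(0) + 5*(2)*conj(0)]
      = (1/20)[(20) + (4) + (-2 + 4*sqrt(5)) + (-8*sqrt(5) - 10) + (-4*sqrt(5) - 2) + (-10 + 8*sqrt(5)) + (0) + (0)] = 0/20 = 0
  <chi_rho, chi_8> = (1/20)[1*(10)*conj(2) + 1*(-2)*conj(2) + 2*(-9/2 - sqrt(5)/2)*conj(-sqrt(5)/2 - 1/2) + 2*(sqrt(5)/2 + 15/2)*conj(-1/2 + sqrt(5)/2) + 2*(-9/2 + sqrt(5)/2)*conj(-1/2 + sqrt(5)/2) + 2*(15/2 - sqrt(5)/2)*conj(-sqrt(5)/2 - 1/2) + 5*(2)*conj(0) + 5*(2)*conj(0)]
      = (1/20)[(20) + (-4) + (7 + 5*sqrt(5)) + (-5 + 7*sqrt(5)) + (7 - 5*sqrt(5)) + (-7*sqrt(5) - 5) + (0) + (0)] = 20/20 = 1
Dimension check: dim(rho) = sum (mult * dim) = 2*1 + 0*1 + 3*1 + 3*1 + 0*2 + 0*2 + 0*2 + 1*2 = 10 = chi_rho(e) = 10.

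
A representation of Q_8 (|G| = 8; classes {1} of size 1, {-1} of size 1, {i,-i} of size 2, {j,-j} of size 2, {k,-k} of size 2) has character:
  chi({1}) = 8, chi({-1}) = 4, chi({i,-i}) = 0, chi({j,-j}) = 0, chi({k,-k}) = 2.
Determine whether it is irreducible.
Not irreducible (reducible): <chi, chi> = 11 > 1.

Solution. <chi, chi> = (1/|G|) sum_C |C| * |chi(C)|^2 = (1/8)[1*|8|^2 + 1*|4|^2 + 2*|0|^2 + 2*|0|^2 + 2*|2|^2]
  = (1/8)[(64) + (16) + (0) + (0) + (8)] = 88/8 = 11.
A character is irreducible iff <chi, chi> = 1, so this representation is reducible.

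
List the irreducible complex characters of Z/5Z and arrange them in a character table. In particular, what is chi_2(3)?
Character table of Z/5Z (irreps indexed chi_0,...,chi_4 with chi_k(m) = zeta_5^(k*m), zeta_5 = exp(2*pi*i/5)):
  irrep \ class  {0} (size 1)  {1} (size 1)    {2} (size 1)    {3} (size 1)    {4} (size 1)  
  chi_0          1             1               1               1               1             
  chi_1          1             exp(2*I*pi/5)   exp(4*I*pi/5)   exp(-4*I*pi/5)  exp(-2*I*pi/5)
  chi_2          1             exp(4*I*pi/5)   exp(-2*I*pi/5)  exp(2*I*pi/5)   exp(-4*I*pi/5)
  chi_3          1             exp(-4*I*pi/5)  exp(2*I*pi/5)   exp(-2*I*pi/5)  exp(4*I*pi/5) 
  chi_4          1             exp(-2*I*pi/5)  exp(-4*I*pi/5)  exp(4*I*pi/5)   exp(2*I*pi/5) 

Spot check: chi_2(3) = zeta_5^(2*3) = zeta_5^6 = exp(2*I*pi/5).

Working: Z/5Z is abelian, so all 5 irreducible complex representations are 1-dimensional. They are given by chi_k(m) = zeta_5^(k*m) for k = 0,...,4. Row orthogonality: sum_m chi_k(m) conj(chi_l(m)) = 5 * [k = l].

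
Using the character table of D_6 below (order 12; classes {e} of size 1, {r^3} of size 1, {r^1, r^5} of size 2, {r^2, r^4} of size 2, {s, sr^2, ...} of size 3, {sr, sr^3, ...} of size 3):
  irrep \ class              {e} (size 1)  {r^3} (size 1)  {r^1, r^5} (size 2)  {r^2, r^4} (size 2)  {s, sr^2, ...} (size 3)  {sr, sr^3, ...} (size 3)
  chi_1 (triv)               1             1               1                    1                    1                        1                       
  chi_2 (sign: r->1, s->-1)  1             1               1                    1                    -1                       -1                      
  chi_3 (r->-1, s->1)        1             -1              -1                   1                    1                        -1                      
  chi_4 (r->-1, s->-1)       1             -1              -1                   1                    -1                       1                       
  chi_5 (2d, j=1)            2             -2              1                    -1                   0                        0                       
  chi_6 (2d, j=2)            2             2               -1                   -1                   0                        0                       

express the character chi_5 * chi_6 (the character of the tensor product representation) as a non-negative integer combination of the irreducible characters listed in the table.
chi_5 tensor chi_6 = chi_3 + chi_4 + chi_5 (all other irreducibles have multiplicity 0).

Solution. The character of a tensor product is the pointwise product (chi_5 * chi_6)(C) = chi_5(C) * chi_6(C):
  {e}: (2)*(2), {r^3}: (-2)*(2), {r^1, r^5}: (1)*(-1), {r^2, r^4}: (-1)*(-1), {s, sr^2, ...}: (0)*(0), {sr, sr^3, ...}: (0)*(0)
so (chi_5 * chi_6) takes values
  {e} -> 4, {r^3} -> -4, {r^1, r^5} -> -1, {r^2, r^4} -> 1, {s, sr^2, ...} -> 0, {sr, sr^3, ...} -> 0.
Now take the inner product of this character with each irreducible chi from the table, <chi_5*chi_6, chi> = (1/12) sum_C |C| (chi_5*chi_6)(C) conj(chi(C)):
  <chi_5*chi_6, chi_1> = (1/12)[1*(4)*conj(1) + 1*(-4)*conj(1) + 2*(-1)*conj(1) + 2*(1)*conj(1) + 3*(0)*conj(1) + 3*(0)*conj(1)]
      = (1/12)[(4) + (-4) + (-2) + (2) + (0) + (0)] = 0/12 = 0
  <chi_5*chi_6, chi_2> = (1/12)[1*(4)*conj(1) + 1*(-4)*conj(1) + 2*(-1)*conj(1) + 2*(1)*conj(1) + 3*(0)*conj(-1) + 3*(0)*conj(-1)]
      = (1/12)[(4) + (-4) + (-2) + (2) + (0) + (0)] = 0/12 = 0
  <chi_5*chi_6, chi_3> = (1/12)[1*(4)*conj(1) + 1*(-4)*conj(-1) + 2*(-1)*conj(-1) + 2*(1)*conj(1) + 3*(0)*conj(1) + 3*(0)*conj(-1)]
      = (1/12)[(4) + (4) + (2) + (2) + (0) + (0)] = 12/12 = 1
  <chi_5*chi_6, chi_4> = (1/12)[1*(4)*conj(1) + 1*(-4)*conj(-1) + 2*(-1)*conj(-1) + 2*(1)*conj(1) + 3*(0)*conj(-1) + 3*(0)*conj(1)]
      = (1/12)[(4) + (4) + (2) + (2) + (0) + (0)] = 12/12 = 1
  <chi_5*chi_6, chi_5> = (1/12)[1*(4)*conj(2) + 1*(-4)*conj(-2) + 2*(-1)*conj(1) + 2*(1)*conj(-1) + 3*(0)*conj(0) + 3*(0)*conj(0)]
      = (1/12)[(8) + (8) + (-2) + (-2) + (0) + (0)] = 12/12 = 1
  <chi_5*chi_6, chi_6> = (1/12)[1*(4)*conj(2) + 1*(-4)*conj(2) + 2*(-1)*conj(-1) + 2*(1)*conj(-1) + 3*(0)*conj(0) + 3*(0)*conj(0)]
      = (1/12)[(8) + (-8) + (2) + (-2) + (0) + (0)] = 0/12 = 0
Hence the multiplicities are chi_3: 1, chi_4: 1, chi_5: 1. Dimension check: dim(chi_5)*dim(chi_6) = 2*2 = 4 and sum (mult * dim) = 1*1 + 1*1 + 1*2 = 4.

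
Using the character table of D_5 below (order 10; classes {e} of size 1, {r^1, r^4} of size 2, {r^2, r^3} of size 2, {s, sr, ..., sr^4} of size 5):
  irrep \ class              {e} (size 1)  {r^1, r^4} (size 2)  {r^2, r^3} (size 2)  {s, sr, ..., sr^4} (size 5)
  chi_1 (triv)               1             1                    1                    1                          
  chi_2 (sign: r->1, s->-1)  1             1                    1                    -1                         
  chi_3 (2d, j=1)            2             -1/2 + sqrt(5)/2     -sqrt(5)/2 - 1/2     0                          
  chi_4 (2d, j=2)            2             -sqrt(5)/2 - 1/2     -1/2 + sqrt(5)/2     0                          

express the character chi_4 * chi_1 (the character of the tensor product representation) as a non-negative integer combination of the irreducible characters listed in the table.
chi_4 tensor chi_1 = chi_4 (all other irreducibles have multiplicity 0).

Justification: The character of a tensor product is the pointwise product (chi_4 * chi_1)(C) = chi_4(C) * chi_1(C):
  {e}: (2)*(1), {r^1, r^4}: (-sqrt(5)/2 - 1/2)*(1), {r^2, r^3}: (-1/2 + sqrt(5)/2)*(1), {s, sr, ..., sr^4}: (0)*(1)
so (chi_4 * chi_1) takes values
  {e} -> 2, {r^1, r^4} -> -sqrt(5)/2 - 1/2, {r^2, r^3} -> -1/2 + sqrt(5)/2, {s, sr, ..., sr^4} -> 0.
Now take the inner product of this character with each irreducible chi from the table, <chi_4*chi_1, chi> = (1/10) sum_C |C| (chi_4*chi_1)(C) conj(chi(C)):
  <chi_4*chi_1, chi_1> = (1/10)[1*(2)*conj(1) + 2*(-sqrt(5)/2 - 1/2)*conj(1) + 2*(-1/2 + sqrt(5)/2)*conj(1) + 5*(0)*conj(1)]
      = (1/10)[(2) + (-sqrt(5) - 1) + (-1 + sqrt(5)) + (0)] = 0/10 = 0
  <chi_4*chi_1, chi_2> = (1/10)[1*(2)*conj(1) + 2*(-sqrt(5)/2 - 1/2)*conj(1) + 2*(-1/2 + sqrt(5)/2)*conj(1) + 5*(0)*conj(-1)]
      = (1/10)[(2) + (-sqrt(5) - 1) + (-1 + sqrt(5)) + (0)] = 0/10 = 0
  <chi_4*chi_1, chi_3> = (1/10)[1*(2)*conj(2) + 2*(-sqrt(5)/2 - 1/2)*conj(-1/2 + sqrt(5)/2) + 2*(-1/2 + sqrt(5)/2)*conj(-sqrt(5)/2 - 1/2) + 5*(0)*conj(0)]
      = (1/10)[(4) + (-2) + (-2) + (0)] = 0/10 = 0
  <chi_4*chi_1, chi_4> = (1/10)[1*(2)*conj(2) + 2*(-sqrt(5)/2 - 1/2)*conj(-sqrt(5)/2 - 1/2) + 2*(-1/2 + sqrt(5)/2)*conj(-1/2 + sqrt(5)/2) + 5*(0)*conj(0)]
      = (1/10)[(4) + (sqrt(5) + 3) + (3 - sqrt(5)) + (0)] = 10/10 = 1
Hence the multiplicities are chi_4: 1. Dimension check: dim(chi_4)*dim(chi_1) = 2*1 = 2 and sum (mult * dim) = 1*2 = 2.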